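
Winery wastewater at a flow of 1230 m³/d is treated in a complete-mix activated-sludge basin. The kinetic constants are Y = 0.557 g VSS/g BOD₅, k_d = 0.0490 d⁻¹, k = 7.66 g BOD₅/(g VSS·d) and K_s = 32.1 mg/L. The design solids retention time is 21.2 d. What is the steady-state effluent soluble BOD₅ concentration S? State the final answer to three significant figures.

S ≈ 0.740 mg/L

Effluent substrate depends only on kinetics and SRT: S = K_s(1 + k_d θ_c) / [θ_c(Yk − k_d) − 1] = 32.1 × (1 + 0.0490 × 21.2) / [21.2 × (0.557 × 7.66 − 0.0490) − 1] = 65.45 / 88.41 = 0.7402 mg/L.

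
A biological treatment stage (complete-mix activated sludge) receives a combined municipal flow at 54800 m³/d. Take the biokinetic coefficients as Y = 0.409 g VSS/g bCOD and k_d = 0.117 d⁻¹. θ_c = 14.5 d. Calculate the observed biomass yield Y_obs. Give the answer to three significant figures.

Y_obs ≈ 0.152 g VSS/g bCOD

Correct the yield for decay: Y_obs = Y/(1 + k_d θ_c) = 0.409 / (1 + 0.117 × 14.5) = 0.409 / 2.697 = 0.1517.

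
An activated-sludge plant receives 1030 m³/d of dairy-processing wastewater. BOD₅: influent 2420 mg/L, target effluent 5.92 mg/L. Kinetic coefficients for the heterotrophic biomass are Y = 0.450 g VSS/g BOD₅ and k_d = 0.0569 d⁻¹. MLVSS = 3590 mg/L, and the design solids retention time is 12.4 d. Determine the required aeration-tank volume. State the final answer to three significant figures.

Steady-state biomass mass balance: V·X·(1 + k_d·θ_c) = Y·Q·(S₀ − S)·θ_c, so V = 0.450 × 1030 × (2420 − 5.92) × 12.4 / [3590 × (1 + 0.0569 × 12.4)] = 1.39×10^7 / 6123 = 2266 m³.

V ≈ 2270 m³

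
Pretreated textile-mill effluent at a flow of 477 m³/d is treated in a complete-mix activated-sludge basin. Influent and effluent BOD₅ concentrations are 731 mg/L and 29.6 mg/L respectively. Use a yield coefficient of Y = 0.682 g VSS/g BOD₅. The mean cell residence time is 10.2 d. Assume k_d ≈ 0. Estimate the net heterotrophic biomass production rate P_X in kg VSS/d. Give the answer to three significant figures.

With endogenous decay neglected, the observed yield equals the true yield: Y_obs = Y = 0.682 g VSS/g BOD₅.
ΔS = 731 − 29.6 = 701.4 mg/L, so the substrate removal rate is 477 × 701.4/1000 = 334.6 kg BOD₅/d.
P_X = Y_obs · Q(S₀ − S) = 0.6820 × 334.6 = 228.2 kg VSS/d.

P_X ≈ 228 kg VSS/d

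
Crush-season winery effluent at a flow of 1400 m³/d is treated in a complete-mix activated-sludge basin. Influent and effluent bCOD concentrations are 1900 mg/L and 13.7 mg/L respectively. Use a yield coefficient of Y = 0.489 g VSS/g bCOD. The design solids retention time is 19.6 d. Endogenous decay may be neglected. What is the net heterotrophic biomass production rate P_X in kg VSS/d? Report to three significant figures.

P_X ≈ 1290 kg VSS/d

With endogenous decay neglected, the observed yield equals the true yield: Y_obs = Y = 0.489 g VSS/g bCOD.
Substrate removed = Q·(S₀ − S) = 1400 m³/d × (1900 − 13.7) g/m³ = 2.64×10^6 g/d = 2641 kg/d.
Biomass produced: P_X = Y_obs·Q·ΔS = 0.4890 × 2641 ≈ 1291 kg VSS/d.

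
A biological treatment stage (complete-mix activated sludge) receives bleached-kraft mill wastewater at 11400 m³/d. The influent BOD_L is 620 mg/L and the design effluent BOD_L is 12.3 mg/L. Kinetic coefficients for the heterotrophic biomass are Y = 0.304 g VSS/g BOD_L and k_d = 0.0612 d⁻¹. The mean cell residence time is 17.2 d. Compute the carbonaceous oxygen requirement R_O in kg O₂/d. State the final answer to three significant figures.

R_O ≈ 5470 kg O₂/d

The observed yield is Y_obs = Y/(1 + k_d·θ_c) = 0.304 / (1 + 0.0612 × 17.2) = 0.304 / 2.053 = 0.1481 g VSS per g BOD_L removed.
Substrate removed = Q·(S₀ − S) = 11400 m³/d × (620 − 12.3) g/m³ = 6.93×10^6 g/d = 6928 kg/d.
Net sludge production P_X = 0.1481 × 6928 = 1026 kg VSS/d.
R_O = Q·(S₀ − S) − 1.42·P_X = 6928 − 1.42 × 1026 = 5471 kg O₂/d.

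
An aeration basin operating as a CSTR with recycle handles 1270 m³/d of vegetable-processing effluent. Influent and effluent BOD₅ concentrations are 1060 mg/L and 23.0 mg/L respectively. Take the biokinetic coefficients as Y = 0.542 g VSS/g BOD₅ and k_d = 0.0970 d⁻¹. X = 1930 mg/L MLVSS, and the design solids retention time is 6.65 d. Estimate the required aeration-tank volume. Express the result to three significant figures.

V ≈ 1500 m³

From the SRT design equation V = Y Q (S₀−S) θ_c / [X (1 + k_d θ_c)] = 0.542 × 1270 × (1060 − 23.0) × 6.65 / [1930 × (1 + 0.0970 × 6.65)] = 4.75×10^6 / 3175 = 1495 m³.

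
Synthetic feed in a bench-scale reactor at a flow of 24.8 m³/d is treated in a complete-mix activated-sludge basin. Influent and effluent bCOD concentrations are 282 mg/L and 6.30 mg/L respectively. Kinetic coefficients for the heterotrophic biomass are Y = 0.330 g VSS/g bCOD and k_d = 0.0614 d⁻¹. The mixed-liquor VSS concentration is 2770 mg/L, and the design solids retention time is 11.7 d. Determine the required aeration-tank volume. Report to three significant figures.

V ≈ 5.55 m³

Rearranging the biomass balance for a CMAS with decay, V = Y·Q·ΔS·θ_c / [X·(1+k_d θ_c)] = 0.330 × 24.8 × (282 − 6.30) × 11.7 / [2770 × (1 + 0.0614 × 11.7)] = 2.64×10^4 / 4760 = 5.546 m³.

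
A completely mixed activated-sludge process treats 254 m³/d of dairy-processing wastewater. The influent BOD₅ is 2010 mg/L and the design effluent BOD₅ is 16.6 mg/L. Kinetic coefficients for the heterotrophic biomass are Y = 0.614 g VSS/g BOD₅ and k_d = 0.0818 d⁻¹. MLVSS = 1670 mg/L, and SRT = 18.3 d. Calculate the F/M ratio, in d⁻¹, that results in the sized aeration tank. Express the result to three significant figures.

Rearranging the biomass balance for a CMAS with decay, V = Y·Q·ΔS·θ_c / [X·(1+k_d θ_c)] = 0.614 × 254 × (2010 − 16.6) × 18.3 / [1670 × (1 + 0.0818 × 18.3)] = 5.69×10^6 / 4170 = 1364 m³.
Food-to-microorganism ratio F/M = Q S₀ / (V X) = 254 × 2010 / (1364 × 1670) = 0.2241 d⁻¹.

F/M ≈ 0.224 d⁻¹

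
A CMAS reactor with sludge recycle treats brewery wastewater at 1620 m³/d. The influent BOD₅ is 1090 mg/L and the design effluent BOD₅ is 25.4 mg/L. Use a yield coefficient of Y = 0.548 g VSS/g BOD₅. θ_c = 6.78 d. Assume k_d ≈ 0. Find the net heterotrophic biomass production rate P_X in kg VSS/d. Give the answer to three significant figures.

Since k_d ≈ 0, Y_obs = Y = 0.548 g VSS/g BOD₅.
Substrate removed = Q·(S₀ − S) = 1620 m³/d × (1090 − 25.4) g/m³ = 1.72×10^6 g/d = 1725 kg/d.
Biomass produced: P_X = Y_obs·Q·ΔS = 0.5480 × 1725 ≈ 945.1 kg VSS/d.

P_X ≈ 945 kg VSS/d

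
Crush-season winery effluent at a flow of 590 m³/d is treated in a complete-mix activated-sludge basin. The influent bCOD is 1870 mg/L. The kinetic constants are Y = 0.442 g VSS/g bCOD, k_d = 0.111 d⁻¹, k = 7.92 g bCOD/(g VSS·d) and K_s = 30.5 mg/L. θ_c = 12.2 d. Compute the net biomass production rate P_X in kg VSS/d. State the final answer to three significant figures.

For a completely mixed reactor with recycle the Lawrence–McCarty relation gives S = K_s·(1 + k_d·θ_c) / [θ_c·(Y·k − k_d) − 1] = 30.5 × (1 + 0.111 × 12.2) / [12.2 × (0.442 × 7.92 − 0.111) − 1] = 71.80 / 40.35 = 1.779 mg/L.
Y_obs = Y / (1 + k_d θ_c) = 0.442 / (1 + 0.111 × 12.2) = 0.442 / 2.354 = 0.1877.
Mass of bCOD removed per day: Q(S₀ − S) = 590 × 1868 g/m³ = 1102 kg/d.
Net biomass production P_X = Y_obs × Q·(S₀ − S) = 0.1877 × 1102 = 206.9 kg VSS/d.

P_X ≈ 207 kg VSS/d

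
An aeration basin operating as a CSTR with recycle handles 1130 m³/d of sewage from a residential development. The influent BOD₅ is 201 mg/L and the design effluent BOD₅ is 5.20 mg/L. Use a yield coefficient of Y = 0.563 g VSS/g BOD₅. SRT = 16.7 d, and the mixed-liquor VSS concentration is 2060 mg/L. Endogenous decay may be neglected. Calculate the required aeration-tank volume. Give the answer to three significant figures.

V ≈ 1010 m³

With k_d = 0 the design equation reduces to V = Y Q (S₀−S) θ_c / X = 0.563 × 1130 × (201 − 5.20) × 16.7 / 2060 = 1010 m³.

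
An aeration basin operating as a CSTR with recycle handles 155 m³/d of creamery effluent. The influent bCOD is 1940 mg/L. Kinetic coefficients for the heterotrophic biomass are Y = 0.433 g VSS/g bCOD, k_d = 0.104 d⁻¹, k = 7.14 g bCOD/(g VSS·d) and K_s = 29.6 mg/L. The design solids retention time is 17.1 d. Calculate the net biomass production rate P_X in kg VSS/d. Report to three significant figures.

P_X ≈ 46.8 kg VSS/d

From the Monod/SRT balance for a CMAS, S = K_s·(1+k_d θ_c)/[θ_c·(Y k − k_d) − 1] = 29.6 × (1 + 0.104 × 17.1) / [17.1 × (0.433 × 7.14 − 0.104) − 1] = 82.24 / 50.09 = 1.642 mg/L.
The observed yield is Y_obs = Y/(1 + k_d·θ_c) = 0.433 / (1 + 0.104 × 17.1) = 0.433 / 2.778 = 0.1558 g VSS per g bCOD removed.
ΔS = 1940 − 1.64 = 1938 mg/L, so the substrate removal rate is 155 × 1938/1000 = 300.4 kg bCOD/d.
Net biomass production P_X = Y_obs × Q·(S₀ − S) = 0.1558 × 300.4 = 46.82 kg VSS/d.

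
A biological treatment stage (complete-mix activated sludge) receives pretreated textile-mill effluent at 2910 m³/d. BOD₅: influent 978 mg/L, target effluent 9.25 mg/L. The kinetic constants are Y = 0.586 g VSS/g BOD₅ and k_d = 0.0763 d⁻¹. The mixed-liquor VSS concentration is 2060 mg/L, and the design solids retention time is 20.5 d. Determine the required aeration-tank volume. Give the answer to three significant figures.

Rearranging the biomass balance for a CMAS with decay, V = Y·Q·ΔS·θ_c / [X·(1+k_d θ_c)] = 0.586 × 2910 × (978 − 9.25) × 20.5 / [2060 × (1 + 0.0763 × 20.5)] = 3.39×10^7 / 5282 = 6411 m³.

V ≈ 6410 m³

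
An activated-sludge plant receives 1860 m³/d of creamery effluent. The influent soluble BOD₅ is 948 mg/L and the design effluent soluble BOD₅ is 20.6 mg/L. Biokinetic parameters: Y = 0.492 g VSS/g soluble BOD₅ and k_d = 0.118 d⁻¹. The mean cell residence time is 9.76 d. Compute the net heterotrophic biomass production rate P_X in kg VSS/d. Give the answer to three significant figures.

Observed yield with endogenous decay: Y_obs = Y / (1 + k_d·θ_c) = 0.492 / (1 + 0.118 × 9.76) = 0.492 / 2.152 = 0.2287 g VSS/g soluble BOD₅.
Q·(S₀ − S) = 1860 × (948 − 20.6) × 10⁻³ = 1725 kg/d removed.
So the net sludge growth is P_X = 0.2287 × 1725 = 394.4 kg VSS/d.

P_X ≈ 394 kg VSS/d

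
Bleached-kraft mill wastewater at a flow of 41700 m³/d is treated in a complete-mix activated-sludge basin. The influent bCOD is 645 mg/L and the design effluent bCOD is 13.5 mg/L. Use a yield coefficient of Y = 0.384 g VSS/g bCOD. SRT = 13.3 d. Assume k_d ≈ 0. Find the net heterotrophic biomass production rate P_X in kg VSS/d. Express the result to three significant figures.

With endogenous decay neglected, the observed yield equals the true yield: Y_obs = Y = 0.384 g VSS/g bCOD.
ΔS = 645 − 13.5 = 631.5 mg/L, so the substrate removal rate is 41700 × 631.5/1000 = 26334 kg bCOD/d.
So the net sludge growth is P_X = 0.3840 × 26334 = 10112 kg VSS/d.

P_X ≈ 10100 kg VSS/d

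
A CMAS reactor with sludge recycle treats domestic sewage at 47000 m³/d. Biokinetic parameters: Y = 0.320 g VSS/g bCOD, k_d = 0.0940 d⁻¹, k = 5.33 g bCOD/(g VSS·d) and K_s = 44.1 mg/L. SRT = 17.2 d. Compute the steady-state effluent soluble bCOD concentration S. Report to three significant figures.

Effluent substrate depends only on kinetics and SRT: S = K_s(1 + k_d θ_c) / [θ_c(Yk − k_d) − 1] = 44.1 × (1 + 0.0940 × 17.2) / [17.2 × (0.320 × 5.33 − 0.0940) − 1] = 115.4 / 26.72 = 4.319 mg/L.

S ≈ 4.32 mg/L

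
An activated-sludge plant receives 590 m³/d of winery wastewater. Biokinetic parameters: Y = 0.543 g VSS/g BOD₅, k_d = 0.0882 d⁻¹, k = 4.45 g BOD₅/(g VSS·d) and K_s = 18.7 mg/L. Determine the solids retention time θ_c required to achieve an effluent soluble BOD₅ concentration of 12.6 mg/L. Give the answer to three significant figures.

At the target effluent, Y k S/(K_s+S) = 0.543×4.45×12.6/31.30 = 0.9727 d⁻¹.
1/θ_c = 0.9727 − 0.0882 = 0.8845 d⁻¹, so θ_c = 1.131 d.

θ_c ≈ 1.13 d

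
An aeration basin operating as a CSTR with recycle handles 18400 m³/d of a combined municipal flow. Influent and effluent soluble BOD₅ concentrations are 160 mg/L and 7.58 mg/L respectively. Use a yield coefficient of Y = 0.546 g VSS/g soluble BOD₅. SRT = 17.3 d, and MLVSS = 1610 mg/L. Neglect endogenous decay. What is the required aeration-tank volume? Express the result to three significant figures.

With k_d = 0 the design equation reduces to V = Y Q (S₀−S) θ_c / X = 0.546 × 18400 × (160 − 7.58) × 17.3 / 1610 = 16454 m³.

V ≈ 16500 m³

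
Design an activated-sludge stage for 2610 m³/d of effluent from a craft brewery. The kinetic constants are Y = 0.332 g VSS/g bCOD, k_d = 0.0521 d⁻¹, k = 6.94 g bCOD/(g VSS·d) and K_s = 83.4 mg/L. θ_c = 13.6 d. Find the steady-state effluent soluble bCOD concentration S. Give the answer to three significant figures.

S ≈ 4.81 mg/L

Effluent substrate depends only on kinetics and SRT: S = K_s(1 + k_d θ_c) / [θ_c(Yk − k_d) − 1] = 83.4 × (1 + 0.0521 × 13.6) / [13.6 × (0.332 × 6.94 − 0.0521) − 1] = 142.5 / 29.63 = 4.810 mg/L.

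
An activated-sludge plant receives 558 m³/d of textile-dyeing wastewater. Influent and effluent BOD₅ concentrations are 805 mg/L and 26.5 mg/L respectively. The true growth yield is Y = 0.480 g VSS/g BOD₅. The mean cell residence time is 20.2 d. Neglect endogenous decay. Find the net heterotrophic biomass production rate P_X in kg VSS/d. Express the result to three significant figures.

With endogenous decay neglected, the observed yield equals the true yield: Y_obs = Y = 0.480 g VSS/g BOD₅.
Mass of BOD₅ removed per day: Q(S₀ − S) = 558 × 778.5 g/m³ = 434.4 kg/d.
Net biomass production P_X = Y_obs × Q·(S₀ − S) = 0.4800 × 434.4 = 208.5 kg VSS/d.

P_X ≈ 209 kg VSS/d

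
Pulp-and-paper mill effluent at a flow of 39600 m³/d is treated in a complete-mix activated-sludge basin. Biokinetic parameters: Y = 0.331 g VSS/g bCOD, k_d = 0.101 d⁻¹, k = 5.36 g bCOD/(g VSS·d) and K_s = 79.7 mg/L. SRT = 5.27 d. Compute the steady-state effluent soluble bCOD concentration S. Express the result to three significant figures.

From the Monod/SRT balance for a CMAS, S = K_s·(1+k_d θ_c)/[θ_c·(Y k − k_d) − 1] = 79.7 × (1 + 0.101 × 5.27) / [5.27 × (0.331 × 5.36 − 0.101) − 1] = 122.1 / 7.818 = 15.62 mg/L.

S ≈ 15.6 mg/L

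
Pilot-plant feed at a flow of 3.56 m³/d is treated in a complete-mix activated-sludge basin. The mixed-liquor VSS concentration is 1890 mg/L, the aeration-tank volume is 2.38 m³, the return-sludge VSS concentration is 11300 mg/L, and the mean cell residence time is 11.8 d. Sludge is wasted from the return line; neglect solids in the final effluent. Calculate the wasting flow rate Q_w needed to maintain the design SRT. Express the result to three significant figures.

Q_w ≈ 0.0337 m³/d

Wasting from the return line (neglecting effluent solids): Q_w = V·X / (θ_c·X_r) = 2.380 × 1890 / (11.8 × 11300) = 0.03373 m³/d.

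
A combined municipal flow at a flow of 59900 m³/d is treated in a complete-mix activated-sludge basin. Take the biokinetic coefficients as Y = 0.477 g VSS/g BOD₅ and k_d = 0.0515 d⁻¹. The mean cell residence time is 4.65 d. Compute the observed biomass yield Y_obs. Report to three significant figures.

Y_obs ≈ 0.385 g VSS/g BOD₅

The observed yield is Y_obs = Y/(1 + k_d·θ_c) = 0.477 / (1 + 0.0515 × 4.65) = 0.477 / 1.239 = 0.3848 g VSS per g BOD₅ removed.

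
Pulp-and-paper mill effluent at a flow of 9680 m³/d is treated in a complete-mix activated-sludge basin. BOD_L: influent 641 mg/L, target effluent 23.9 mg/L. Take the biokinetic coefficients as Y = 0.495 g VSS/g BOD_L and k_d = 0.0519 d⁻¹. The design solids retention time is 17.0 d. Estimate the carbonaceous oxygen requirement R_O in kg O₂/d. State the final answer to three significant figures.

R_O ≈ 3740 kg O₂/d

Correct the yield for decay: Y_obs = Y/(1 + k_d θ_c) = 0.495 / (1 + 0.0519 × 17.0) = 0.495 / 1.882 = 0.2630.
Substrate removed = Q·(S₀ − S) = 9680 m³/d × (641 − 23.9) g/m³ = 5.97×10^6 g/d = 5974 kg/d.
Biomass synthesised: P_X = Y_obs × 5974 = 1571 kg VSS/d.
R_O = Q·ΔS − 1.42 P_X = 5974 − 2231 = 3743 kg O₂/d.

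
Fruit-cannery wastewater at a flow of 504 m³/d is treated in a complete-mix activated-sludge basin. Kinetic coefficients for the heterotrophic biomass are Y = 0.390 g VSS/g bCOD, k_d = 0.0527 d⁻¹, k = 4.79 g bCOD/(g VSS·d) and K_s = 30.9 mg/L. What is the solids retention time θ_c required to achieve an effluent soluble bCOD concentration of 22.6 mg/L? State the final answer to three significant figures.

At the target effluent, Y k S/(K_s+S) = 0.390×4.79×22.6/53.50 = 0.7891 d⁻¹.
Then 1/θ_c = μ − k_d = 0.7891 − 0.0527 = 0.7364 d⁻¹, giving θ_c = 1.358 d.

θ_c ≈ 1.36 d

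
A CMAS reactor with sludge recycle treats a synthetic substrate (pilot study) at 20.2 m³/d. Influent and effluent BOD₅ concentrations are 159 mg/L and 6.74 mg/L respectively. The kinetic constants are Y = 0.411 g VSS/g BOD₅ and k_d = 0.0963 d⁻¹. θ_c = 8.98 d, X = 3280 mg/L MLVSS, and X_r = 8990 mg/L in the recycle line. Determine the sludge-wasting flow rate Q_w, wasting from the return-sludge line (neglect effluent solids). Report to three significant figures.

Q_w ≈ 0.0754 m³/d

Rearranging the biomass balance for a CMAS with decay, V = Y·Q·ΔS·θ_c / [X·(1+k_d θ_c)] = 0.411 × 20.2 × (159 − 6.74) × 8.98 / [3280 × (1 + 0.0963 × 8.98)] = 1.14×10^4 / 6116 = 1.856 m³.
θ_c = V·X/(Q_w·X_r) when wasting from the recycle, so Q_w = V·X/(θ_c·X_r) = 1.856 × 3280 / (8.98 × 8990) = 0.07540 m³/d.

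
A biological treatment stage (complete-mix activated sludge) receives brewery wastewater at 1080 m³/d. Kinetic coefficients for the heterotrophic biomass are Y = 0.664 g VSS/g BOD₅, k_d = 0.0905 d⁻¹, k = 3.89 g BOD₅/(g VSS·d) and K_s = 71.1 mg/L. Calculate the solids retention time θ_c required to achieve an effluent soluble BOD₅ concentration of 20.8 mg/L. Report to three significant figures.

At the target effluent, Y k S/(K_s+S) = 0.664×3.89×20.8/91.90 = 0.5846 d⁻¹.
1/θ_c = 0.5846 − 0.0905 = 0.4941 d⁻¹, so θ_c = 2.024 d.

θ_c ≈ 2.02 d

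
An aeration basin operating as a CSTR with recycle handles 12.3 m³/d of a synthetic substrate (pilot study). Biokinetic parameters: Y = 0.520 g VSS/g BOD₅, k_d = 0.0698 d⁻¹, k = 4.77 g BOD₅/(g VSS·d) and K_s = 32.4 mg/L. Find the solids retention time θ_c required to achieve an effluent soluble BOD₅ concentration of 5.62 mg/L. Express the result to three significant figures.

From 1/θ_c = Y·k·S/(K_s + S) − k_d: Y·k·S/(K_s+S) = 0.520 × 4.77 × 5.62 / (32.4 + 5.62) = 0.3666 d⁻¹.
Then 1/θ_c = μ − k_d = 0.3666 − 0.0698 = 0.2968 d⁻¹, giving θ_c = 3.369 d.

θ_c ≈ 3.37 d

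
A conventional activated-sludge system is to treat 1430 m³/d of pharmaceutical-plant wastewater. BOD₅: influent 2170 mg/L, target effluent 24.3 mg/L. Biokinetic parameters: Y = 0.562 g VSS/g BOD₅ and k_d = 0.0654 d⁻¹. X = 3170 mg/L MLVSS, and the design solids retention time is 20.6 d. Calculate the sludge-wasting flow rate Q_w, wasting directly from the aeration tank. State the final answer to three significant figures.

Q_w ≈ 232 m³/d

Rearranging the biomass balance for a CMAS with decay, V = Y·Q·ΔS·θ_c / [X·(1+k_d θ_c)] = 0.562 × 1430 × (2170 − 24.3) × 20.6 / [3170 × (1 + 0.0654 × 20.6)] = 3.55×10^7 / 7441 = 4774 m³.
For wasting at MLVSS concentration, Q_w = V/θ_c = 4774/20.6 = 231.8 m³/d.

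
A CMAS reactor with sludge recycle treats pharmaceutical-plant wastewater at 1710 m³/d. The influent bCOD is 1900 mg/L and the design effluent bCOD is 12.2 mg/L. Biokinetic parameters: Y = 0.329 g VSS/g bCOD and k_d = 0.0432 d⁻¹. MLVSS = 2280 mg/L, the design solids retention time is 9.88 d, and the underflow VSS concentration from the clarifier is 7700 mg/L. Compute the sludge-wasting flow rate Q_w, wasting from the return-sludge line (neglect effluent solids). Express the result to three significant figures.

Q_w ≈ 96.7 m³/d

Rearranging the biomass balance for a CMAS with decay, V = Y·Q·ΔS·θ_c / [X·(1+k_d θ_c)] = 0.329 × 1710 × (1900 − 12.2) × 9.88 / [2280 × (1 + 0.0432 × 9.88)] = 1.05×10^7 / 3253 = 3226 m³.
θ_c = V·X/(Q_w·X_r) when wasting from the recycle, so Q_w = V·X/(θ_c·X_r) = 3226 × 2280 / (9.88 × 7700) = 96.67 m³/d.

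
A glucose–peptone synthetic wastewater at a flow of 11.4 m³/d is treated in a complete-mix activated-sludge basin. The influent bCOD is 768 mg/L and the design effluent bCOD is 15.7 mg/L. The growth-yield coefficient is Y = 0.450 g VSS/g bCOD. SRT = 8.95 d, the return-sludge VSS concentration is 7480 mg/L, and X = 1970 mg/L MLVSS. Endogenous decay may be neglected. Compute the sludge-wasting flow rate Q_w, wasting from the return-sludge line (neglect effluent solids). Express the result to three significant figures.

Q_w ≈ 0.516 m³/d

V·X = Y·Q·ΔS·θ_c gives V = 0.450 × 11.4 × (768 − 15.7) × 8.95 / 1970 = 17.53 m³.
Q_w = (V·X)/(θ_c X_r) = 17.53 × 1970 / (8.95 × 7480) = 0.5159 m³/d.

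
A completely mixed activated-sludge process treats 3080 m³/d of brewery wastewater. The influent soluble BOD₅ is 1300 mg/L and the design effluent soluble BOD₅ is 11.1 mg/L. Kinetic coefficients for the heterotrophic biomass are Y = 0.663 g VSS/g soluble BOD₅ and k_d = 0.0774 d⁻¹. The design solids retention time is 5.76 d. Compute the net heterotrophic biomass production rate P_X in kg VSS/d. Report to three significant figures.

P_X ≈ 1820 kg VSS/d

Correct the yield for decay: Y_obs = Y/(1 + k_d θ_c) = 0.663 / (1 + 0.0774 × 5.76) = 0.663 / 1.446 = 0.4586.
Substrate removed = Q·(S₀ − S) = 3080 m³/d × (1300 − 11.1) g/m³ = 3.97×10^6 g/d = 3970 kg/d.
Net biomass production P_X = Y_obs × Q·(S₀ − S) = 0.4586 × 3970 = 1820 kg VSS/d.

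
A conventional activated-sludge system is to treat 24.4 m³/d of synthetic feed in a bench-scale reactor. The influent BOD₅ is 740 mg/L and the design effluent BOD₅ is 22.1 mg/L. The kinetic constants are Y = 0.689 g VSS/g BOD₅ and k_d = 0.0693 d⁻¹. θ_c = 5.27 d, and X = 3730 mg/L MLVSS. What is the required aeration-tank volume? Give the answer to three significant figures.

V ≈ 12.5 m³

Rearranging the biomass balance for a CMAS with decay, V = Y·Q·ΔS·θ_c / [X·(1+k_d θ_c)] = 0.689 × 24.4 × (740 − 22.1) × 5.27 / [3730 × (1 + 0.0693 × 5.27)] = 6.36×10^4 / 5092 = 12.49 m³.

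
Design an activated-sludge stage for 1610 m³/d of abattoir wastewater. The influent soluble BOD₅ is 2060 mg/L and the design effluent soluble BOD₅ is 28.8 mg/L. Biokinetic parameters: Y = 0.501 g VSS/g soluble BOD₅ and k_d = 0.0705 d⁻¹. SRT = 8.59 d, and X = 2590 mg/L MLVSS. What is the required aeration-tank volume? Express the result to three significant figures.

V ≈ 3380 m³

Steady-state biomass mass balance: V·X·(1 + k_d·θ_c) = Y·Q·(S₀ − S)·θ_c, so V = 0.501 × 1610 × (2060 − 28.8) × 8.59 / [2590 × (1 + 0.0705 × 8.59)] = 1.41×10^7 / 4158 = 3384 m³.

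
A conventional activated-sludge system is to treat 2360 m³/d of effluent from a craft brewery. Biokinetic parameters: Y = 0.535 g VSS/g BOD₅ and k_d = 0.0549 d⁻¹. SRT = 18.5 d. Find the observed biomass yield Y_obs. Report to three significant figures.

Correct the yield for decay: Y_obs = Y/(1 + k_d θ_c) = 0.535 / (1 + 0.0549 × 18.5) = 0.535 / 2.016 = 0.2654.

Y_obs ≈ 0.265 g VSS/g BOD₅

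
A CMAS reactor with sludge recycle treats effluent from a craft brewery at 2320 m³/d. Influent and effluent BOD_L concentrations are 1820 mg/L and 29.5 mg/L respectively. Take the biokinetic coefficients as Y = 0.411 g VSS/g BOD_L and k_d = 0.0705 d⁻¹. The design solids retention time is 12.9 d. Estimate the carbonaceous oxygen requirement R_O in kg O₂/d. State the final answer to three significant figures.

R_O ≈ 2880 kg O₂/d

Observed yield with endogenous decay: Y_obs = Y / (1 + k_d·θ_c) = 0.411 / (1 + 0.0705 × 12.9) = 0.411 / 1.909 = 0.2152 g VSS/g BOD_L.
Q·(S₀ − S) = 2320 × (1820 − 29.5) × 10⁻³ = 4154 kg/d removed.
P_X = Y_obs·Q·(S₀ − S) = 0.2152 × 4154 = 894.1 kg VSS/d.
Carbonaceous O₂ demand = substrate oxidised − cell-mass equivalent = 4154 − 1.42 × 894.1 = 2884 kg O₂/d.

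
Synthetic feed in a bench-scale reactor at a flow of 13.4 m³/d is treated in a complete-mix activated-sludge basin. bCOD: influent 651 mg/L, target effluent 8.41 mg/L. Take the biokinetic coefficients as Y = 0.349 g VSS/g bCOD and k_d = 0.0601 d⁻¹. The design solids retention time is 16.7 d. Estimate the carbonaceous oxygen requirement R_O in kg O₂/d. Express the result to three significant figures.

The observed yield is Y_obs = Y/(1 + k_d·θ_c) = 0.349 / (1 + 0.0601 × 16.7) = 0.349 / 2.004 = 0.1742 g VSS per g bCOD removed.
Substrate removed = Q·(S₀ − S) = 13.4 m³/d × (651 − 8.41) g/m³ = 8.61×10^3 g/d = 8.611 kg/d.
Biomass synthesised: P_X = Y_obs × 8.611 = 1.500 kg VSS/d.
R_O = Q·(S₀ − S) − 1.42·P_X = 8.611 − 1.42 × 1.500 = 6.481 kg O₂/d.

R_O ≈ 6.48 kg O₂/d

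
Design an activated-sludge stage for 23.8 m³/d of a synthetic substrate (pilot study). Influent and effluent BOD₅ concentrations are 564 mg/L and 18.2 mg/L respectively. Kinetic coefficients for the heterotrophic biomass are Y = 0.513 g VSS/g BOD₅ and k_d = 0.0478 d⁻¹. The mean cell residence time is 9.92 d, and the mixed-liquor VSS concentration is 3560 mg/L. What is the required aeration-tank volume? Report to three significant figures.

V ≈ 12.6 m³

Rearranging the biomass balance for a CMAS with decay, V = Y·Q·ΔS·θ_c / [X·(1+k_d θ_c)] = 0.513 × 23.8 × (564 − 18.2) × 9.92 / [3560 × (1 + 0.0478 × 9.92)] = 6.61×10^4 / 5248 = 12.60 m³.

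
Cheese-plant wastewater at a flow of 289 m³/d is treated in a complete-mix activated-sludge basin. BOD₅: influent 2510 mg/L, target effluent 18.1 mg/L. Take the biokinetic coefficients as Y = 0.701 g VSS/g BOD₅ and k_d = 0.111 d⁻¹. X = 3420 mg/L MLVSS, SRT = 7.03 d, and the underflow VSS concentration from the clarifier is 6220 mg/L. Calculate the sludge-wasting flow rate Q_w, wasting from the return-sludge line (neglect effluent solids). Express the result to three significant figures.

Q_w ≈ 45.6 m³/d

From the SRT design equation V = Y Q (S₀−S) θ_c / [X (1 + k_d θ_c)] = 0.701 × 289 × (2510 − 18.1) × 7.03 / [3420 × (1 + 0.111 × 7.03)] = 3.55×10^6 / 6089 = 582.9 m³.
Q_w = (V·X)/(θ_c X_r) = 582.9 × 3420 / (7.03 × 6220) = 45.59 m³/d.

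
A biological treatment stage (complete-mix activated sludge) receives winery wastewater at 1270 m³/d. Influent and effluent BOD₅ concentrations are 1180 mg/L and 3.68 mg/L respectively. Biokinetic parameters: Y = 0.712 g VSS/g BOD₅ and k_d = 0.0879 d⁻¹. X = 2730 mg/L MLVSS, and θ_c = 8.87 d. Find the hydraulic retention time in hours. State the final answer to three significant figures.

Rearranging the biomass balance for a CMAS with decay, V = Y·Q·ΔS·θ_c / [X·(1+k_d θ_c)] = 0.712 × 1270 × (1180 − 3.68) × 8.87 / [2730 × (1 + 0.0879 × 8.87)] = 9.43×10^6 / 4859 = 1942 m³.
HRT = V/Q = 1942 m³ / 1270 m³·d⁻¹ = 1.529 d × 24 = 36.70 h.

τ ≈ 36.7 h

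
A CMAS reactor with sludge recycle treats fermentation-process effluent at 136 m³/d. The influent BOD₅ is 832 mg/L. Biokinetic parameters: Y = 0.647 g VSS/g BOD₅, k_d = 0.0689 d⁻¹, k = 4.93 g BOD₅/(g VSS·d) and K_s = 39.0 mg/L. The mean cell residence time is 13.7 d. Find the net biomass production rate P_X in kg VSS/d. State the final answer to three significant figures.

From the Monod/SRT balance for a CMAS, S = K_s·(1+k_d θ_c)/[θ_c·(Y k − k_d) − 1] = 39.0 × (1 + 0.0689 × 13.7) / [13.7 × (0.647 × 4.93 − 0.0689) − 1] = 75.81 / 41.76 = 1.816 mg/L.
The observed yield is Y_obs = Y/(1 + k_d·θ_c) = 0.647 / (1 + 0.0689 × 13.7) = 0.647 / 1.944 = 0.3328 g VSS per g BOD₅ removed.
Mass of BOD₅ removed per day: Q(S₀ − S) = 136 × 830.2 g/m³ = 112.9 kg/d.
Biomass produced: P_X = Y_obs·Q·ΔS = 0.3328 × 112.9 ≈ 37.58 kg VSS/d.

P_X ≈ 37.6 kg VSS/d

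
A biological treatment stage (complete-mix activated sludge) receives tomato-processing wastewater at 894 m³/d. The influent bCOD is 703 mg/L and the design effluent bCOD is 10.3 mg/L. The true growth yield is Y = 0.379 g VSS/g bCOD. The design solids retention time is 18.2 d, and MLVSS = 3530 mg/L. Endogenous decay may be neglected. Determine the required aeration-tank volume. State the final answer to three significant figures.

With k_d = 0 the design equation reduces to V = Y Q (S₀−S) θ_c / X = 0.379 × 894 × (703 − 10.3) × 18.2 / 3530 = 1210 m³.

V ≈ 1210 m³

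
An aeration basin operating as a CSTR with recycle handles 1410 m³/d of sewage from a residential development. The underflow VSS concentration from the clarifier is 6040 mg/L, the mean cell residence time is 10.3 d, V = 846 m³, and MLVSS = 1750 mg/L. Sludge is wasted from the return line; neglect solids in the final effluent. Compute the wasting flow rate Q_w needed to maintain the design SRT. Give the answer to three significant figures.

Q_w ≈ 23.8 m³/d

Q_w = (V·X)/(θ_c X_r) = 846.0 × 1750 / (10.3 × 6040) = 23.80 m³/d.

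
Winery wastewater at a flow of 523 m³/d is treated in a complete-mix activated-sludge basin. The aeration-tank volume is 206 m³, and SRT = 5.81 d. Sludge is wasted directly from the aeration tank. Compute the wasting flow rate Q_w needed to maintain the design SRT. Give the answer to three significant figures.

Q_w ≈ 35.5 m³/d

Wasting from the aeration tank: Q_w = V / θ_c = 206.0 / 5.81 = 35.46 m³/d.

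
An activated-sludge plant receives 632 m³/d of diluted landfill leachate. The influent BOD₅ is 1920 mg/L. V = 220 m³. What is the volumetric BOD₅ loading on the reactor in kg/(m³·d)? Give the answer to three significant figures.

Volumetric loading L_v = Q·S₀ / V = 632 × 1920 g/m³ / 220.0 m³ = 5516 g/(m³·d) = 5.516 kg BOD₅/(m³·d).

L_v ≈ 5.52 kg BOD₅/(m³·d)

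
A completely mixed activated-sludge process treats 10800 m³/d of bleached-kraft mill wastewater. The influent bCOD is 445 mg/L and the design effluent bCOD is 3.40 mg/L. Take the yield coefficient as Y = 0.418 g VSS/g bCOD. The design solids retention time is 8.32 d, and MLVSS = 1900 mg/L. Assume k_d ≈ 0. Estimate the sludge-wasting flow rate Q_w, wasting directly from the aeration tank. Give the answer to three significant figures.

Q_w ≈ 1050 m³/d

Biomass mass balance (decay neglected): V·X = Y·Q·(S₀ − S)·θ_c, so V = 0.418 × 10800 × (445 − 3.40) × 8.32 / 1900 = 8730 m³.
For wasting at MLVSS concentration, Q_w = V/θ_c = 8730/8.32 = 1049 m³/d.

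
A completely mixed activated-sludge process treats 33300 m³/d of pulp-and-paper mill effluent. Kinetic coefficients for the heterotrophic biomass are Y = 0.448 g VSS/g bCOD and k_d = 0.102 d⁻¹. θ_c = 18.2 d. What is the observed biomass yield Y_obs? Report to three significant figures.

Correct the yield for decay: Y_obs = Y/(1 + k_d θ_c) = 0.448 / (1 + 0.102 × 18.2) = 0.448 / 2.856 = 0.1568.

Y_obs ≈ 0.157 g VSS/g bCOD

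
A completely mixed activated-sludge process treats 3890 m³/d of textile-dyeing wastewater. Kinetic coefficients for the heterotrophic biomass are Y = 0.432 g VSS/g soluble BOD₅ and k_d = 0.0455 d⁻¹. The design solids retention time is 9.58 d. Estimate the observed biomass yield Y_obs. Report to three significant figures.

Y_obs ≈ 0.301 g VSS/g soluble BOD₅

The observed yield is Y_obs = Y/(1 + k_d·θ_c) = 0.432 / (1 + 0.0455 × 9.58) = 0.432 / 1.436 = 0.3009 g VSS per g soluble BOD₅ removed.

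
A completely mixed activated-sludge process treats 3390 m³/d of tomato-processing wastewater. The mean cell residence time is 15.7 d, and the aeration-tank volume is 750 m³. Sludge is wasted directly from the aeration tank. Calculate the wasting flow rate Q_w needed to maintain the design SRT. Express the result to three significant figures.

Wasting from the aeration tank: Q_w = V / θ_c = 750.0 / 15.7 = 47.77 m³/d.

Q_w ≈ 47.8 m³/d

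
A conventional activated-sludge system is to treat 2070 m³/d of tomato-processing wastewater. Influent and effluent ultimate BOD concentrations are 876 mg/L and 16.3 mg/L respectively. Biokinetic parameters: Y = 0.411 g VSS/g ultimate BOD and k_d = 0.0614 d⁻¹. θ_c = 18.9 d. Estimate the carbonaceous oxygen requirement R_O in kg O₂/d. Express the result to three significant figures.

Y_obs = Y / (1 + k_d θ_c) = 0.411 / (1 + 0.0614 × 18.9) = 0.411 / 2.160 = 0.1902.
Substrate removed = Q·(S₀ − S) = 2070 m³/d × (876 − 16.3) g/m³ = 1.78×10^6 g/d = 1780 kg/d.
P_X = Y_obs·Q·(S₀ − S) = 0.1902 × 1780 = 338.5 kg VSS/d.
R_O = Q·ΔS − 1.42 P_X = 1780 − 480.7 = 1299 kg O₂/d.

R_O ≈ 1300 kg O₂/d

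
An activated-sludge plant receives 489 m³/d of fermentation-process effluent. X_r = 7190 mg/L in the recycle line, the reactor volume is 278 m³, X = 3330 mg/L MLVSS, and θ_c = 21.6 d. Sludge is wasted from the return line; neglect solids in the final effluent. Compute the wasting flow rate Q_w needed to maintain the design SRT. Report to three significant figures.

Q_w = (V·X)/(θ_c X_r) = 278.0 × 3330 / (21.6 × 7190) = 5.961 m³/d.

Q_w ≈ 5.96 m³/d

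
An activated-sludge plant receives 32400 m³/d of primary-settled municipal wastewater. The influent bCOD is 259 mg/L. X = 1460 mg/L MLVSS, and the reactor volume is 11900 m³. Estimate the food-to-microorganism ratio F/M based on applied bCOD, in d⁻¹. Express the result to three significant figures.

F/M ≈ 0.483 d⁻¹

F/M = applied load / biomass = Q·S₀/(V·X) = 32400 × 259 / (11900 × 1460) = 0.4830 d⁻¹.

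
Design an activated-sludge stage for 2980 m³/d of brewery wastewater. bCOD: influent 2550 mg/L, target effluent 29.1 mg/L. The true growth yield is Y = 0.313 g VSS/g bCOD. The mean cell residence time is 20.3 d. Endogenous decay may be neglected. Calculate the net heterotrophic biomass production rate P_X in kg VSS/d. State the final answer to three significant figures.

P_X ≈ 2350 kg VSS/d

Since k_d ≈ 0, Y_obs = Y = 0.313 g VSS/g bCOD.
ΔS = 2550 − 29.1 = 2521 mg/L, so the substrate removal rate is 2980 × 2521/1000 = 7512 kg bCOD/d.
Net biomass production P_X = Y_obs × Q·(S₀ − S) = 0.3130 × 7512 = 2351 kg VSS/d.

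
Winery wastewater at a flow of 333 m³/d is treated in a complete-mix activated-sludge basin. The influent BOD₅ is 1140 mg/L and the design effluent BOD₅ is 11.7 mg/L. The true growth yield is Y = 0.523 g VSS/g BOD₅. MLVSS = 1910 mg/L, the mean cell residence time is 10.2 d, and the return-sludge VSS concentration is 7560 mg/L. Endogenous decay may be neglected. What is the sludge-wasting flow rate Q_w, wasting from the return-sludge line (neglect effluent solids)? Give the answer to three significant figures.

Biomass mass balance (decay neglected): V·X = Y·Q·(S₀ − S)·θ_c, so V = 0.523 × 333 × (1140 − 11.7) × 10.2 / 1910 = 1049 m³.
Q_w = (V·X)/(θ_c X_r) = 1049 × 1910 / (10.2 × 7560) = 25.99 m³/d.

Q_w ≈ 26.0 m³/d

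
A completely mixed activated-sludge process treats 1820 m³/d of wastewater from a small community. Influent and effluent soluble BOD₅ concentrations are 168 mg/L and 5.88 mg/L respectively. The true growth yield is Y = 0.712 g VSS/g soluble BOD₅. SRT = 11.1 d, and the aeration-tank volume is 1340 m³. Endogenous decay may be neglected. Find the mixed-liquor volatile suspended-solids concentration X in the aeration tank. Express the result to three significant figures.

Without decay, X = Y Q (S₀−S) θ_c / V = 0.712 × 1820 × (168 − 5.88) × 11.1 / 1340 = 1740 mg/L.

X ≈ 1740 mg/L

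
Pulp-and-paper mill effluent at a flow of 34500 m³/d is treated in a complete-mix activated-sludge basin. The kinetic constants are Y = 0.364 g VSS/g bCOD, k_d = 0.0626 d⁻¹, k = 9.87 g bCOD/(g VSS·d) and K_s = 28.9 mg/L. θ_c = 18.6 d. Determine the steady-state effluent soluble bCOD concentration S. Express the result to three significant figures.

S ≈ 0.967 mg/L

From the Monod/SRT balance for a CMAS, S = K_s·(1+k_d θ_c)/[θ_c·(Y k − k_d) − 1] = 28.9 × (1 + 0.0626 × 18.6) / [18.6 × (0.364 × 9.87 − 0.0626) − 1] = 62.55 / 64.66 = 0.9674 mg/L.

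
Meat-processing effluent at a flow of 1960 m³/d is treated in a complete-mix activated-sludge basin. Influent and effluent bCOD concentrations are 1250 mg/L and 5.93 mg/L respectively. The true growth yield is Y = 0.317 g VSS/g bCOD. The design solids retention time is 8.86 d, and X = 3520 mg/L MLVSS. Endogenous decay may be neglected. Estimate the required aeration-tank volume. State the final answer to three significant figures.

Biomass mass balance (decay neglected): V·X = Y·Q·(S₀ − S)·θ_c, so V = 0.317 × 1960 × (1250 − 5.93) × 8.86 / 3520 = 1946 m³.

V ≈ 1950 m³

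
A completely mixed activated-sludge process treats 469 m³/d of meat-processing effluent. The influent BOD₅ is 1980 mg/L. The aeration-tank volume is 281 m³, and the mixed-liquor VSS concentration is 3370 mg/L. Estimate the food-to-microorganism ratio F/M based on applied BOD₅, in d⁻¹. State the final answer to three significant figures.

F/M ≈ 0.981 d⁻¹

F/M = Q·S₀ / (V·X) = 469 × 1980 / (281.0 × 3370) = 0.9806 g BOD₅·(g VSS·d)⁻¹.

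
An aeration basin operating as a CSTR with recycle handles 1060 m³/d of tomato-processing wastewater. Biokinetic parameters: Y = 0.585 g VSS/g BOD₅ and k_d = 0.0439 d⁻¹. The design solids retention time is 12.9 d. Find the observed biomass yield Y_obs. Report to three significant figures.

Correct the yield for decay: Y_obs = Y/(1 + k_d θ_c) = 0.585 / (1 + 0.0439 × 12.9) = 0.585 / 1.566 = 0.3735.

Y_obs ≈ 0.373 g VSS/g BOD₅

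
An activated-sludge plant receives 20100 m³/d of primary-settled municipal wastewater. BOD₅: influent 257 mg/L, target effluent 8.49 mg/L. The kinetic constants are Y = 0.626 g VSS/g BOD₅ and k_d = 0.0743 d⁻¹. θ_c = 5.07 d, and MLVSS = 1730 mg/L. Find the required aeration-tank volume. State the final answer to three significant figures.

Steady-state biomass mass balance: V·X·(1 + k_d·θ_c) = Y·Q·(S₀ − S)·θ_c, so V = 0.626 × 20100 × (257 − 8.49) × 5.07 / [1730 × (1 + 0.0743 × 5.07)] = 1.59×10^7 / 2382 = 6656 m³.

V ≈ 6660 m³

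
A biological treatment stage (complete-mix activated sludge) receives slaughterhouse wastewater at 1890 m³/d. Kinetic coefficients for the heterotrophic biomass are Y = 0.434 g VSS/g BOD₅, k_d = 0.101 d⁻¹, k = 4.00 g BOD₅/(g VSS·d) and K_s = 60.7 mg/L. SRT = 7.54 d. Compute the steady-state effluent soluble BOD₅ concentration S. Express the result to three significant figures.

S ≈ 9.44 mg/L

From the Monod/SRT balance for a CMAS, S = K_s·(1+k_d θ_c)/[θ_c·(Y k − k_d) − 1] = 60.7 × (1 + 0.101 × 7.54) / [7.54 × (0.434 × 4.00 − 0.101) − 1] = 106.9 / 11.33 = 9.439 mg/L.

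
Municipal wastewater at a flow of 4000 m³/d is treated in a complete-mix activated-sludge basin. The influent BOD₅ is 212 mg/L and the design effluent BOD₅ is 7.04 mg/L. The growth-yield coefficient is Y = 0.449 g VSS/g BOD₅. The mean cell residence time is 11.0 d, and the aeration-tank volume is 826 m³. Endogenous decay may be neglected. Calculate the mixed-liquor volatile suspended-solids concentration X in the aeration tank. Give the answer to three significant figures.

Without decay, X = Y Q (S₀−S) θ_c / V = 0.449 × 4000 × (212 − 7.04) × 11.0 / 826 = 4902 mg/L.

X ≈ 4900 mg/L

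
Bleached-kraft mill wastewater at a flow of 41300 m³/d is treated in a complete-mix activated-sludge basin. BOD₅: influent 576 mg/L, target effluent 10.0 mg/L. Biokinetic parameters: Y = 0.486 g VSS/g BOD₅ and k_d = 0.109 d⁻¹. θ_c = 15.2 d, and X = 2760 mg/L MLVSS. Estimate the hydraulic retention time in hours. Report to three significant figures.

From the SRT design equation V = Y Q (S₀−S) θ_c / [X (1 + k_d θ_c)] = 0.486 × 41300 × (576 − 10.0) × 15.2 / [2760 × (1 + 0.109 × 15.2)] = 1.73×10^8 / 7333 = 23549 m³.
Hydraulic retention time τ = V/Q = 23549 / 41300 = 0.5702 d = 13.68 h.

τ ≈ 13.7 h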